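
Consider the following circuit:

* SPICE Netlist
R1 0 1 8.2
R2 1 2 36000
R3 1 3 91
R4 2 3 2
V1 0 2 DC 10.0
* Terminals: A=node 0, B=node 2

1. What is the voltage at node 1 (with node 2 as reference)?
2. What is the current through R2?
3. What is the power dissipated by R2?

Nodal analysis, taking node 2 as the 0 V reference.
Source V1 fixes V_0 = 10 V.
KCL at each unknown node (sum of currents leaving = 0; resistances in Ω):
  Node 1: (V_1 - 10)/8.2 + (V_1 - 0)/36000 + (V_1 - V_3)/91 = 0
  Node 3: (V_3 - V_1)/91 + (V_3 - 0)/2 = 0
Collecting terms (coefficients in siemens):
  0.133·V_1 - 0.01099·V_3 = 1.22
  0.511·V_3 - 0.01099·V_1 = 0
Determinant D = (0.133)(0.511) - (-0.01099)(-0.01099) = 0.06782
V_1 = [(1.22)(0.511) - (-0.01099)(0)]/D = 9.188 V
V_3 = [(0.133)(0) - (1.22)(-0.01099)]/D = 0.1976 V
Part 1:
  Read off the nodal solution: V_1 = 9.188 V
Part 2:
  I_R2 = (V_1 - V_2)/R2 = (9.188 - 0)/36000 = 0.0002552 A
  Magnitude: I_R2 = 0.0002552 A
Part 3:
  I_R2 = (V_1 - V_2)/R2 = (9.188 - 0)/36000 = 0.0002552 A
  P_R2 = I_R2² × R2 = (0.0002552)² × 36000 = 0.002345 W

Final answers:
1. V_1 = 9.188 V
2. I_R2 = 0.0002552 A
3. P_R2 = 0.002345 W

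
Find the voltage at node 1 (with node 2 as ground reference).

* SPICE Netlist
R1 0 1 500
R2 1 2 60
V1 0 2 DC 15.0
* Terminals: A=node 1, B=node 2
Nodal analysis, taking node 2 as the 0 V reference.
Source V1 fixes V_0 = 15 V.
KCL at each unknown node (sum of currents leaving = 0; resistances in Ω):
  Node 1: (V_1 - 15)/500 + (V_1 - 0)/60 = 0
Collecting terms: 0.01867 × V_1 = 0.03  =>  V_1 = 1.607 V
The requested potential is V_1 = 1.607 V.

Final answer: V_1 = 1.607 V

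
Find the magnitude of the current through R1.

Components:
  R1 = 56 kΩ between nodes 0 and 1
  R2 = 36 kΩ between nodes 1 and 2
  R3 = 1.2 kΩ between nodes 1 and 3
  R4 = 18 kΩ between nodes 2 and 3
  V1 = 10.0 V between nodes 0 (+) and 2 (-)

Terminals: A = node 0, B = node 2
Nodal analysis, taking node 2 as the 0 V reference.
Source V1 fixes V_0 = 10 V.
KCL at each unknown node (sum of currents leaving = 0; resistances in Ω):
  Node 1: (V_1 - 10)/56000 + (V_1 - 0)/36000 + (V_1 - V_3)/1200 = 0
  Node 3: (V_3 - V_1)/1200 + (V_3 - 0)/18000 = 0
Collecting terms (coefficients in siemens):
  0.000879·V_1 - 0.0008333·V_3 = 0.0001786
  0.0008889·V_3 - 0.0008333·V_1 = 0
Determinant D = (0.000879)(0.0008889) - (-0.0008333)(-0.0008333) = 0.00000008686
V_1 = [(0.0001786)(0.0008889) - (-0.0008333)(0)]/D = 1.827 V
V_3 = [(0.000879)(0) - (0.0001786)(-0.0008333)]/D = 1.713 V
I_R1 = (V_0 - V_1)/R1 = (10 - 1.827)/56000 = 0.0001459 A
|I_R1| = 0.0001459 A

Final answer: |I_R1| = 0.0001459 A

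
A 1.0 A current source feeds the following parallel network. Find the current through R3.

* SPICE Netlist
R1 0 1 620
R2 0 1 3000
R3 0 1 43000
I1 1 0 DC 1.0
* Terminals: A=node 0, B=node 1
All resistors sit directly between nodes 0 and 1, so they are in parallel and share one voltage V; the full source current 1 A splits among them.
1/R_par = 1/620 + 1/3000 + 1/43000 = 0.001969 S  =>  R_par = 507.7 Ω
V = I × R_par = 1 × 507.7 = 507.7 V
I_R3 = V/R3 = 507.7/43000 = 0.01181 A

Final answer: 0.01181 A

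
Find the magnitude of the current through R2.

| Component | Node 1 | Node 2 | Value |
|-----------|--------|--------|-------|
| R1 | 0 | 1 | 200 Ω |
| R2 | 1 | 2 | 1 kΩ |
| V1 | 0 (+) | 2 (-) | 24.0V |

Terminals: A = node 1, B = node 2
Nodal analysis, taking node 2 as the 0 V reference.
Source V1 fixes V_0 = 24 V.
KCL at each unknown node (sum of currents leaving = 0; resistances in Ω):
  Node 1: (V_1 - 24)/200 + (V_1 - 0)/1000 = 0
Collecting terms: 0.006 × V_1 = 0.12  =>  V_1 = 20 V
I_R2 = (V_1 - V_2)/R2 = (20 - 0)/1000 = 0.02 A
|I_R2| = 0.02 A

Final answer: |I_R2| = 0.02 A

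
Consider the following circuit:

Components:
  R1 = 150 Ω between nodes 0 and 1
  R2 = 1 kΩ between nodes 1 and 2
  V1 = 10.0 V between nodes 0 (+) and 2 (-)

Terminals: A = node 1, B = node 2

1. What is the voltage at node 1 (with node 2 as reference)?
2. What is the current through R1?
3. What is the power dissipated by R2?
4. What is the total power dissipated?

Nodal analysis, taking node 2 as the 0 V reference.
Source V1 fixes V_0 = 10 V.
KCL at each unknown node (sum of currents leaving = 0; resistances in Ω):
  Node 1: (V_1 - 10)/150 + (V_1 - 0)/1000 = 0
Collecting terms: 0.007667 × V_1 = 0.06667  =>  V_1 = 8.696 V
Part 1:
  Read off the nodal solution: V_1 = 8.696 V
Part 2:
  I_R1 = (V_0 - V_1)/R1 = (10 - 8.696)/150 = 0.008696 A
  Magnitude: I_R1 = 0.008696 A
Part 3:
  I_R2 = (V_1 - V_2)/R2 = (8.696 - 0)/1000 = 0.008696 A
  P_R2 = I_R2² × R2 = (0.008696)² × 1000 = 0.07561 W
Part 4:
  Power in each resistor, P = (ΔV)²/R:
    P_R1 = (10 - 8.696)²/150 = 0.01134 W
    P_R2 = (8.696 - 0)²/1000 = 0.07561 W
  P_total = P_R1 + P_R2 = 0.08696 W

Final answers:
1. V_1 = 8.696 V
2. I_R1 = 0.008696 A
3. P_R2 = 0.07561 W
4. P_total = 0.08696 W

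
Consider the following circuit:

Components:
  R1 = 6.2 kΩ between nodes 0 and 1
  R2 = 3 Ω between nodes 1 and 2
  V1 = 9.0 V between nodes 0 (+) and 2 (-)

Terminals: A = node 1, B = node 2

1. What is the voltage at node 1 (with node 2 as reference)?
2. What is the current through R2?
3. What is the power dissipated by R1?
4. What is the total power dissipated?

Nodal analysis, taking node 2 as the 0 V reference.
Source V1 fixes V_0 = 9 V.
KCL at each unknown node (sum of currents leaving = 0; resistances in Ω):
  Node 1: (V_1 - 9)/6200 + (V_1 - 0)/3 = 0
Collecting terms: 0.3335 × V_1 = 0.001452  =>  V_1 = 0.004353 V
Part 1:
  Read off the nodal solution: V_1 = 0.004353 V
Part 2:
  I_R2 = (V_1 - V_2)/R2 = (0.004353 - 0)/3 = 0.001451 A
  Magnitude: I_R2 = 0.001451 A
Part 3:
  I_R1 = (V_0 - V_1)/R1 = (9 - 0.004353)/6200 = 0.001451 A
  P_R1 = I_R1² × R1 = (0.001451)² × 6200 = 0.01305 W
Part 4:
  Power in each resistor, P = (ΔV)²/R:
    P_R1 = (9 - 0.004353)²/6200 = 0.01305 W
    P_R2 = (0.004353 - 0)²/3 = 0.000006315 W
  P_total = P_R1 + P_R2 = 0.01306 W

Final answers:
1. V_1 = 0.004353 V
2. I_R2 = 0.001451 A
3. P_R1 = 0.01305 W
4. P_total = 0.01306 W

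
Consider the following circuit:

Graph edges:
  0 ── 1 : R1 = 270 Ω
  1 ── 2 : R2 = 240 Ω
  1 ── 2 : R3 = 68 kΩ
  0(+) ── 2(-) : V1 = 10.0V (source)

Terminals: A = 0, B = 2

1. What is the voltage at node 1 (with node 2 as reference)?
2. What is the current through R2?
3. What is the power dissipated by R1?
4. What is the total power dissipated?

Nodal analysis, taking node 2 as the 0 V reference.
Source V1 fixes V_0 = 10 V.
KCL at each unknown node (sum of currents leaving = 0; resistances in Ω):
  Node 1: (V_1 - 10)/270 + (V_1 - 0)/240 + (V_1 - 0)/68000 = 0
Collecting terms: 0.007885 × V_1 = 0.03704  =>  V_1 = 4.697 V
Part 1:
  Read off the nodal solution: V_1 = 4.697 V
Part 2:
  I_R2 = (V_1 - V_2)/R2 = (4.697 - 0)/240 = 0.01957 A
  Magnitude: I_R2 = 0.01957 A
Part 3:
  I_R1 = (V_0 - V_1)/R1 = (10 - 4.697)/270 = 0.01964 A
  P_R1 = I_R1² × R1 = (0.01964)² × 270 = 0.1042 W
Part 4:
  Power in each resistor, P = (ΔV)²/R:
    P_R1 = (10 - 4.697)²/270 = 0.1042 W
    P_R2 = (4.697 - 0)²/240 = 0.09193 W
    P_R3 = (4.697 - 0)²/68000 = 0.0003245 W
  P_total = P_R1 + P_R2 + P_R3 = 0.1964 W

Final answers:
1. V_1 = 4.697 V
2. I_R2 = 0.01957 A
3. P_R1 = 0.1042 W
4. P_total = 0.1964 W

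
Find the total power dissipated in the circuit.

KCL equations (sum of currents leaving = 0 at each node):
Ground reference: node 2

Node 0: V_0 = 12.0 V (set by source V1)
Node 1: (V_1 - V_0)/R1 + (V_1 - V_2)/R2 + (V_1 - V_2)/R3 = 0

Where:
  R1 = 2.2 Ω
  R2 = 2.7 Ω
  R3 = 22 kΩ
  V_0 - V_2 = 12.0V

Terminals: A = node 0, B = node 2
Nodal analysis, taking node 2 as the 0 V reference.
Source V1 fixes V_0 = 12 V.
KCL at each unknown node (sum of currents leaving = 0; resistances in Ω):
  Node 1: (V_1 - 12)/2.2 + (V_1 - 0)/2.7 + (V_1 - 0)/22000 = 0
Collecting terms: 0.825 × V_1 = 5.455  =>  V_1 = 6.612 V
Power in each resistor, P = (ΔV)²/R:
  P_R1 = (12 - 6.612)²/2.2 = 13.2 W
  P_R2 = (6.612 - 0)²/2.7 = 16.19 W
  P_R3 = (6.612 - 0)²/22000 = 0.001987 W
P_total = P_R1 + P_R2 + P_R3 = 29.39 W

Final answer: 29.39 W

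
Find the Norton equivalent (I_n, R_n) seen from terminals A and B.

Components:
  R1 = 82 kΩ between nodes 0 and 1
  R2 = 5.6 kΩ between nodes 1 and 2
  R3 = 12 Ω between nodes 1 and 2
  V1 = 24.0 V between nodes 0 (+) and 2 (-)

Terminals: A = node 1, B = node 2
Find the Thévenin equivalent first; then I_n = V_th/R_th and R_n = R_th.
Step 1 — V_th is the open-circuit voltage V_A - V_B (nothing connected across the terminals).
Nodal analysis, taking node 2 as the 0 V reference.
Source V1 fixes V_0 = 24 V.
KCL at each unknown node (sum of currents leaving = 0; resistances in Ω):
  Node 1: (V_1 - 24)/82000 + (V_1 - 0)/5600 + (V_1 - 0)/12 = 0
Collecting terms: 0.08352 × V_1 = 0.0002927  =>  V_1 = 0.003504 V
V_th = V_1 - V_2 = 0.003504 - 0 = 0.003504 V
Step 2 — R_th: zero the source — replace V1 by a short circuit (node 2 merges into node 0) — and find the resistance seen between A (node 1) and B (node 0).
Reduce the network between node 1 (A) and node 0 (B) by series/parallel combination:
  Rp1 = R1 ‖ R2 ‖ R3 (parallel, all between nodes 0 and 1) = 1/(1/82000 + 1/5600 + 1/12) = 11.97 Ω
R_th = 11.97 Ω
I_n = V_th/R_th = 0.003504/11.97 = 0.0002927 A, and R_n = R_th = 11.97 Ω

Final answer: I_n = 0.0002927 A, R_n = 11.97 Ω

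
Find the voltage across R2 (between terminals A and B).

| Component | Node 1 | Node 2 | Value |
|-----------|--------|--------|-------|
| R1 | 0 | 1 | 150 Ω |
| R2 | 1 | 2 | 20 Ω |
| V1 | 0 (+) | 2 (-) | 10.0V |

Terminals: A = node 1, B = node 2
R1 and R2 are in series across V1 (node 0 → node 1 → node 2), and the output A–B is taken across R2, so this is a voltage divider.
Series current: I = V1/(R1 + R2) = 10/(150 + 20) = 10/170 = 0.05882 A
V_R2 = I × R2 = V1 × R2/(R1 + R2) = 10 × 20/170 = 1.176 V

Final answer: 1.176 V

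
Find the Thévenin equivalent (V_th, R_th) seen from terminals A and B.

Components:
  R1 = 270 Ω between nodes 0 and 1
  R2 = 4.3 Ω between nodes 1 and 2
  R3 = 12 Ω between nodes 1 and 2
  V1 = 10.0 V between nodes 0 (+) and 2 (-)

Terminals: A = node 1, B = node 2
Step 1 — V_th is the open-circuit voltage V_A - V_B (nothing connected across the terminals).
Nodal analysis, taking node 2 as the 0 V reference.
Source V1 fixes V_0 = 10 V.
KCL at each unknown node (sum of currents leaving = 0; resistances in Ω):
  Node 1: (V_1 - 10)/270 + (V_1 - 0)/4.3 + (V_1 - 0)/12 = 0
Collecting terms: 0.3196 × V_1 = 0.03704  =>  V_1 = 0.1159 V
V_th = V_1 - V_2 = 0.1159 - 0 = 0.1159 V
Step 2 — R_th: zero the source — replace V1 by a short circuit (node 2 merges into node 0) — and find the resistance seen between A (node 1) and B (node 0).
Reduce the network between node 1 (A) and node 0 (B) by series/parallel combination:
  Rp1 = R1 ‖ R2 ‖ R3 (parallel, all between nodes 0 and 1) = 1/(1/270 + 1/4.3 + 1/12) = 3.129 Ω
R_th = 3.129 Ω

Final answer: V_th = 0.1159 V, R_th = 3.129 Ω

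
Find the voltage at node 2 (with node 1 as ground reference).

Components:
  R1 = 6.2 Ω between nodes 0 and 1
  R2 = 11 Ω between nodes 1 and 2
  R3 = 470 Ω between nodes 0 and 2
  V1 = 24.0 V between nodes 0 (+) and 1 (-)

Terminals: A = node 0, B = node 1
Nodal analysis, taking node 1 as the 0 V reference.
Source V1 fixes V_0 = 24 V.
KCL at each unknown node (sum of currents leaving = 0; resistances in Ω):
  Node 2: (V_2 - 0)/11 + (V_2 - 24)/470 = 0
Collecting terms: 0.09304 × V_2 = 0.05106  =>  V_2 = 0.5489 V
The requested potential is V_2 = 0.5489 V.

Final answer: V_2 = 0.5489 V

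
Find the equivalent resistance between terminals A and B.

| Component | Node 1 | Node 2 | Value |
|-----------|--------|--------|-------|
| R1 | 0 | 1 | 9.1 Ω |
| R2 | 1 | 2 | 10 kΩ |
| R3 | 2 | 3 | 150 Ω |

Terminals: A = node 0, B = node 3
Reduce the network between node 0 (A) and node 3 (B) by series/parallel combination:
  Rs1 = R1 + R2 (series, joined only at node 1) = 9.1 + 10000 = 10010 Ω
  Rs2 = R3 + Rs1 (series, joined only at node 2) = 150 + 10010 = 10160 Ω
R_eq = 10.16 kΩ

Final answer: 10.16 kΩ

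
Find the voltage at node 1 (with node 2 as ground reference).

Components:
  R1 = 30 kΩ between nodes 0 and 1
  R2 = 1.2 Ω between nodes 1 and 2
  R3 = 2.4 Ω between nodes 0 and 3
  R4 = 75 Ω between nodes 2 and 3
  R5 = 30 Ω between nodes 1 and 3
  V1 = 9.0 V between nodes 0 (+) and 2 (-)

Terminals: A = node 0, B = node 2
Nodal analysis, taking node 2 as the 0 V reference.
Source V1 fixes V_0 = 9 V.
KCL at each unknown node (sum of currents leaving = 0; resistances in Ω):
  Node 1: (V_1 - 9)/30000 + (V_1 - 0)/1.2 + (V_1 - V_3)/30 = 0
  Node 3: (V_3 - 9)/2.4 + (V_3 - 0)/75 + (V_3 - V_1)/30 = 0
Collecting terms (coefficients in siemens):
  0.8667·V_1 - 0.03333·V_3 = 0.0003
  0.4633·V_3 - 0.03333·V_1 = 3.75
Determinant D = (0.8667)(0.4633) - (-0.03333)(-0.03333) = 0.4005
V_1 = [(0.0003)(0.4633) - (-0.03333)(3.75)]/D = 0.3125 V
V_3 = [(0.8667)(3.75) - (0.0003)(-0.03333)]/D = 8.116 V
The requested potential is V_1 = 0.3125 V.

Final answer: V_1 = 0.3125 V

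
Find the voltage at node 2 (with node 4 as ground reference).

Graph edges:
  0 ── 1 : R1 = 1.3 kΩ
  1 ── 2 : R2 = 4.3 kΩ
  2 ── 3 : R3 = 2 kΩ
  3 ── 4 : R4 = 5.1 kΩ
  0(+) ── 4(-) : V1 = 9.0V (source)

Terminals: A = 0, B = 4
Nodal analysis, taking node 4 as the 0 V reference.
Source V1 fixes V_0 = 9 V.
KCL at each unknown node (sum of currents leaving = 0; resistances in Ω):
  Node 1: (V_1 - 9)/1300 + (V_1 - V_2)/4300 = 0
  Node 2: (V_2 - V_1)/4300 + (V_2 - V_3)/2000 = 0
  Node 3: (V_3 - V_2)/2000 + (V_3 - 0)/5100 = 0
Collecting terms (coefficients in siemens):
  0.001002·V_1 - 0.0002326·V_2 = 0.006923
  0.0007326·V_2 - 0.0002326·V_1 - 0.0005·V_3 = 0
  0.0006961·V_3 - 0.0005·V_2 = 0
Solving these 3 simultaneous equations (Gaussian elimination) gives:
  V_1 = 8.079 V, V_2 = 5.031 V, V_3 = 3.614 V
The requested potential is V_2 = 5.031 V.

Final answer: V_2 = 5.031 V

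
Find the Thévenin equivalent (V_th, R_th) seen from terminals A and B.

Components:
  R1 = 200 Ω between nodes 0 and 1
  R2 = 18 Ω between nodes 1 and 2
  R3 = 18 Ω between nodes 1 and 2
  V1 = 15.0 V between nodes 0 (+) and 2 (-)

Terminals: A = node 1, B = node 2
Step 1 — V_th is the open-circuit voltage V_A - V_B (nothing connected across the terminals).
Nodal analysis, taking node 2 as the 0 V reference.
Source V1 fixes V_0 = 15 V.
KCL at each unknown node (sum of currents leaving = 0; resistances in Ω):
  Node 1: (V_1 - 15)/200 + (V_1 - 0)/18 + (V_1 - 0)/18 = 0
Collecting terms: 0.1161 × V_1 = 0.075  =>  V_1 = 0.6459 V
V_th = V_1 - V_2 = 0.6459 - 0 = 0.6459 V
Step 2 — R_th: zero the source — replace V1 by a short circuit (node 2 merges into node 0) — and find the resistance seen between A (node 1) and B (node 0).
Reduce the network between node 1 (A) and node 0 (B) by series/parallel combination:
  Rp1 = R1 ‖ R2 ‖ R3 (parallel, all between nodes 0 and 1) = 1/(1/200 + 1/18 + 1/18) = 8.612 Ω
R_th = 8.612 Ω

Final answer: V_th = 0.6459 V, R_th = 8.612 Ω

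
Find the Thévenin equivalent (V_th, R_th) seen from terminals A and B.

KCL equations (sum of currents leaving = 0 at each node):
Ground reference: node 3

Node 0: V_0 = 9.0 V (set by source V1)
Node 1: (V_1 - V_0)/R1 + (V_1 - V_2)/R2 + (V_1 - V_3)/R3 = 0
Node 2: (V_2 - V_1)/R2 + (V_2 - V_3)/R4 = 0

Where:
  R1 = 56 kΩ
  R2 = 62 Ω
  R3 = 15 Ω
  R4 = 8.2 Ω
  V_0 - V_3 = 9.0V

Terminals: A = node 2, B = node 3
Step 1 — V_th is the open-circuit voltage V_A - V_B (nothing connected across the terminals).
Nodal analysis, taking node 3 as the 0 V reference.
Source V1 fixes V_0 = 9 V.
KCL at each unknown node (sum of currents leaving = 0; resistances in Ω):
  Node 1: (V_1 - 9)/56000 + (V_1 - V_2)/62 + (V_1 - 0)/15 = 0
  Node 2: (V_2 - V_1)/62 + (V_2 - 0)/8.2 = 0
Collecting terms (coefficients in siemens):
  0.08281·V_1 - 0.01613·V_2 = 0.0001607
  0.1381·V_2 - 0.01613·V_1 = 0
Determinant D = (0.08281)(0.1381) - (-0.01613)(-0.01613) = 0.01117
V_1 = [(0.0001607)(0.1381) - (-0.01613)(0)]/D = 0.001986 V
V_2 = [(0.08281)(0) - (0.0001607)(-0.01613)]/D = 0.000232 V
V_th = V_2 - V_3 = 0.000232 - 0 = 0.000232 V
Step 2 — R_th: zero the source — replace V1 by a short circuit (node 3 merges into node 0) — and find the resistance seen between A (node 2) and B (node 0).
Reduce the network between node 2 (A) and node 0 (B) by series/parallel combination:
  Rp1 = R1 ‖ R3 (parallel, both between nodes 0 and 1) = 1/(1/56000 + 1/15) = 15 Ω
  Rs1 = R2 + Rp1 (series, joined only at node 1) = 62 + 15 = 77 Ω
  Rp2 = R4 ‖ Rs1 (parallel, both between nodes 0 and 2) = 1/(1/8.2 + 1/77) = 7.411 Ω
R_th = 7.411 Ω

Final answer: V_th = 0.000232 V, R_th = 7.411 Ω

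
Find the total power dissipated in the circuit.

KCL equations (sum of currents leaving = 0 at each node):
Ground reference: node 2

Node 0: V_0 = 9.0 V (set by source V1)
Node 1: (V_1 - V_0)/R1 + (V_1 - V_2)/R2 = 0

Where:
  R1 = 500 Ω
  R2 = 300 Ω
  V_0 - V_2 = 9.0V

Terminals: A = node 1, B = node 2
Nodal analysis, taking node 2 as the 0 V reference.
Source V1 fixes V_0 = 9 V.
KCL at each unknown node (sum of currents leaving = 0; resistances in Ω):
  Node 1: (V_1 - 9)/500 + (V_1 - 0)/300 = 0
Collecting terms: 0.005333 × V_1 = 0.018  =>  V_1 = 3.375 V
Power in each resistor, P = (ΔV)²/R:
  P_R1 = (9 - 3.375)²/500 = 0.06328 W
  P_R2 = (3.375 - 0)²/300 = 0.03797 W
P_total = P_R1 + P_R2 = 0.1013 W

Final answer: 0.1013 W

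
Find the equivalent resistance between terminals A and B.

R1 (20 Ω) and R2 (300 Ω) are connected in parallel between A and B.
Reduce the network between node 0 (A) and node 1 (B) by series/parallel combination:
  Rp1 = R1 ‖ R2 (parallel, both between nodes 0 and 1) = 1/(1/20 + 1/300) = 18.75 Ω
R_eq = 18.75 Ω

Final answer: 18.75 Ω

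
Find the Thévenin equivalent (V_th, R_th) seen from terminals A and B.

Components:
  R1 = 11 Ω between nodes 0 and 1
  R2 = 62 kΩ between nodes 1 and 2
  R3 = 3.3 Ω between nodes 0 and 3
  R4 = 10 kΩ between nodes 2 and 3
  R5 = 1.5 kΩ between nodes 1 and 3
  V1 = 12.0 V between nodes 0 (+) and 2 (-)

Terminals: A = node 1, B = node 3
Step 1 — V_th is the open-circuit voltage V_A - V_B (nothing connected across the terminals).
Nodal analysis, taking node 2 as the 0 V reference.
Source V1 fixes V_0 = 12 V.
KCL at each unknown node (sum of currents leaving = 0; resistances in Ω):
  Node 1: (V_1 - 12)/11 + (V_1 - 0)/62000 + (V_1 - V_3)/1500 = 0
  Node 3: (V_3 - 12)/3.3 + (V_3 - 0)/10000 + (V_3 - V_1)/1500 = 0
Collecting terms (coefficients in siemens):
  0.09159·V_1 - 0.0006667·V_3 = 1.091
  0.3038·V_3 - 0.0006667·V_1 = 3.636
Determinant D = (0.09159)(0.3038) - (-0.0006667)(-0.0006667) = 0.02782
V_1 = [(1.091)(0.3038) - (-0.0006667)(3.636)]/D = 12 V
V_3 = [(0.09159)(3.636) - (1.091)(-0.0006667)]/D = 12 V
V_th = V_1 - V_3 = 12 - 12 = 0.001813 V
Step 2 — R_th: zero the source — replace V1 by a short circuit (node 2 merges into node 0) — and find the resistance seen between A (node 1) and B (node 3).
Reduce the network between node 1 (A) and node 3 (B) by series/parallel combination:
  Rp1 = R1 ‖ R2 (parallel, both between nodes 0 and 1) = 1/(1/11 + 1/62000) = 11 Ω
  Rp2 = R3 ‖ R4 (parallel, both between nodes 0 and 3) = 1/(1/3.3 + 1/10000) = 3.299 Ω
  Rs1 = Rp1 + Rp2 (series, joined only at node 0) = 11 + 3.299 = 14.3 Ω
  Rp3 = R5 ‖ Rs1 (parallel, both between nodes 1 and 3) = 1/(1/1500 + 1/14.3) = 14.16 Ω
R_th = 14.16 Ω

Final answer: V_th = 0.001813 V, R_th = 14.16 Ω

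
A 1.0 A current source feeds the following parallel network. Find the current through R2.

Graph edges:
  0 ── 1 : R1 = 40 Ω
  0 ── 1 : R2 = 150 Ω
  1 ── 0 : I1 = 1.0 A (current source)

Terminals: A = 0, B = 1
All resistors sit directly between nodes 0 and 1, so they are in parallel and share one voltage V; the full source current 1 A splits among them.
1/R_par = 1/40 + 1/150 = 0.03167 S  =>  R_par = 31.58 Ω
V = I × R_par = 1 × 31.58 = 31.58 V
I_R2 = V/R2 = 31.58/150 = 0.2105 A

Final answer: 0.2105 A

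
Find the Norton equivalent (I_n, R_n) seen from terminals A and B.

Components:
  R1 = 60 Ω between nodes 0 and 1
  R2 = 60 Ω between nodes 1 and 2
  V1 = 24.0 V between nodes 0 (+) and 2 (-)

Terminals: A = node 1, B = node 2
Find the Thévenin equivalent first; then I_n = V_th/R_th and R_n = R_th.
Step 1 — V_th is the open-circuit voltage V_A - V_B (nothing connected across the terminals).
Nodal analysis, taking node 2 as the 0 V reference.
Source V1 fixes V_0 = 24 V.
KCL at each unknown node (sum of currents leaving = 0; resistances in Ω):
  Node 1: (V_1 - 24)/60 + (V_1 - 0)/60 = 0
Collecting terms: 0.03333 × V_1 = 0.4  =>  V_1 = 12 V
V_th = V_1 - V_2 = 12 - 0 = 12 V
Step 2 — R_th: zero the source — replace V1 by a short circuit (node 2 merges into node 0) — and find the resistance seen between A (node 1) and B (node 0).
Reduce the network between node 1 (A) and node 0 (B) by series/parallel combination:
  Rp1 = R1 ‖ R2 (parallel, both between nodes 0 and 1) = 1/(1/60 + 1/60) = 30 Ω
R_th = 30 Ω
I_n = V_th/R_th = 12/30 = 0.4 A, and R_n = R_th = 30 Ω

Final answer: I_n = 0.4 A, R_n = 30 Ω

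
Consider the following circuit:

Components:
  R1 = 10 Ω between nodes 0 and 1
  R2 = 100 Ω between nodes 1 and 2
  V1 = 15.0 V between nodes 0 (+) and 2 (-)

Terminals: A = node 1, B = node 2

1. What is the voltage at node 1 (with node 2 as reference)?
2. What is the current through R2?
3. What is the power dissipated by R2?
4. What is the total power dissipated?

Nodal analysis, taking node 2 as the 0 V reference.
Source V1 fixes V_0 = 15 V.
KCL at each unknown node (sum of currents leaving = 0; resistances in Ω):
  Node 1: (V_1 - 15)/10 + (V_1 - 0)/100 = 0
Collecting terms: 0.11 × V_1 = 1.5  =>  V_1 = 13.64 V
Part 1:
  Read off the nodal solution: V_1 = 13.64 V
Part 2:
  I_R2 = (V_1 - V_2)/R2 = (13.64 - 0)/100 = 0.1364 A
  Magnitude: I_R2 = 0.1364 A
Part 3:
  I_R2 = (V_1 - V_2)/R2 = (13.64 - 0)/100 = 0.1364 A
  P_R2 = I_R2² × R2 = (0.1364)² × 100 = 1.86 W
Part 4:
  Power in each resistor, P = (ΔV)²/R:
    P_R1 = (15 - 13.64)²/10 = 0.186 W
    P_R2 = (13.64 - 0)²/100 = 1.86 W
  P_total = P_R1 + P_R2 = 2.045 W

Final answers:
1. V_1 = 13.64 V
2. I_R2 = 0.1364 A
3. P_R2 = 1.86 W
4. P_total = 2.045 W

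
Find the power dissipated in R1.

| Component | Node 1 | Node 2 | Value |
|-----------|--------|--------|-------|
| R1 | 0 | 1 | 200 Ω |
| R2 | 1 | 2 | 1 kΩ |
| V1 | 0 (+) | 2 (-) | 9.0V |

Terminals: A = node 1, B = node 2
Nodal analysis, taking node 2 as the 0 V reference.
Source V1 fixes V_0 = 9 V.
KCL at each unknown node (sum of currents leaving = 0; resistances in Ω):
  Node 1: (V_1 - 9)/200 + (V_1 - 0)/1000 = 0
Collecting terms: 0.006 × V_1 = 0.045  =>  V_1 = 7.5 V
I_R1 = (V_0 - V_1)/R1 = (9 - 7.5)/200 = 0.0075 A
P_R1 = I_R1² × R1 = (0.0075)² × 200 = 0.01125 W

Final answer: 0.01125 W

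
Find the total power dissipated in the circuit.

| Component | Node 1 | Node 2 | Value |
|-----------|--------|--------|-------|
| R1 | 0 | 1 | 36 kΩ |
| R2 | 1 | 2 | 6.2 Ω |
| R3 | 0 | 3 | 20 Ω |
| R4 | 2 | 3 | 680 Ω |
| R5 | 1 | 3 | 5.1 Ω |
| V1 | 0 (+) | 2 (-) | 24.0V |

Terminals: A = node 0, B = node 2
Nodal analysis, taking node 2 as the 0 V reference.
Source V1 fixes V_0 = 24 V.
KCL at each unknown node (sum of currents leaving = 0; resistances in Ω):
  Node 1: (V_1 - 24)/36000 + (V_1 - 0)/6.2 + (V_1 - V_3)/5.1 = 0
  Node 3: (V_3 - 24)/20 + (V_3 - 0)/680 + (V_3 - V_1)/5.1 = 0
Collecting terms (coefficients in siemens):
  0.3574·V_1 - 0.1961·V_3 = 0.0006667
  0.2475·V_3 - 0.1961·V_1 = 1.2
Determinant D = (0.3574)(0.2475) - (-0.1961)(-0.1961) = 0.05003
V_1 = [(0.0006667)(0.2475) - (-0.1961)(1.2)]/D = 4.707 V
V_3 = [(0.3574)(1.2) - (0.0006667)(-0.1961)]/D = 8.576 V
Power in each resistor, P = (ΔV)²/R:
  P_R1 = (24 - 4.707)²/36000 = 0.01034 W
  P_R2 = (4.707 - 0)²/6.2 = 3.573 W
  P_R3 = (24 - 8.576)²/20 = 11.9 W
  P_R4 = (0 - 8.576)²/680 = 0.1081 W
  P_R5 = (4.707 - 8.576)²/5.1 = 2.935 W
P_total = P_R1 + P_R2 + P_R3 + P_R4 + P_R5 = 18.52 W

Final answer: 18.52 W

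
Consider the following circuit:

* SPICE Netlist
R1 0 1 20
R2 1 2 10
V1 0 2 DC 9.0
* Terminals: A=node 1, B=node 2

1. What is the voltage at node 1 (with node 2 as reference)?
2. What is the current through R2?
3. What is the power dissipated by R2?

Nodal analysis, taking node 2 as the 0 V reference.
Source V1 fixes V_0 = 9 V.
KCL at each unknown node (sum of currents leaving = 0; resistances in Ω):
  Node 1: (V_1 - 9)/20 + (V_1 - 0)/10 = 0
Collecting terms: 0.15 × V_1 = 0.45  =>  V_1 = 3 V
Part 1:
  Read off the nodal solution: V_1 = 3 V
Part 2:
  I_R2 = (V_1 - V_2)/R2 = (3 - 0)/10 = 0.3 A
  Magnitude: I_R2 = 0.3 A
Part 3:
  I_R2 = (V_1 - V_2)/R2 = (3 - 0)/10 = 0.3 A
  P_R2 = I_R2² × R2 = (0.3)² × 10 = 0.9 W

Final answers:
1. V_1 = 3 V
2. I_R2 = 0.3 A
3. P_R2 = 0.9 W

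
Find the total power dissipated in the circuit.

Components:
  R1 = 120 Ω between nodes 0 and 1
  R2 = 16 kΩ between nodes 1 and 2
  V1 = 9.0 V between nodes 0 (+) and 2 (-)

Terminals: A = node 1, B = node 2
Nodal analysis, taking node 2 as the 0 V reference.
Source V1 fixes V_0 = 9 V.
KCL at each unknown node (sum of currents leaving = 0; resistances in Ω):
  Node 1: (V_1 - 9)/120 + (V_1 - 0)/16000 = 0
Collecting terms: 0.008396 × V_1 = 0.075  =>  V_1 = 8.933 V
Power in each resistor, P = (ΔV)²/R:
  P_R1 = (9 - 8.933)²/120 = 0.00003741 W
  P_R2 = (8.933 - 0)²/16000 = 0.004987 W
P_total = P_R1 + P_R2 = 0.005025 W

Final answer: 0.005025 W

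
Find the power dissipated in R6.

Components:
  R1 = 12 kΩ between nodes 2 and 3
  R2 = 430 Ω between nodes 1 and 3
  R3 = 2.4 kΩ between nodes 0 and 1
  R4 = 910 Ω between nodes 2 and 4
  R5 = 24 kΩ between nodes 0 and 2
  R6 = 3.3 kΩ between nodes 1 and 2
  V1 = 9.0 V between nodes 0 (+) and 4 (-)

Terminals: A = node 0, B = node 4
Nodal analysis, taking node 4 as the 0 V reference.
Source V1 fixes V_0 = 9 V.
KCL at each unknown node (sum of currents leaving = 0; resistances in Ω):
  Node 1: (V_1 - V_3)/430 + (V_1 - 9)/2400 + (V_1 - V_2)/3300 = 0
  Node 2: (V_2 - V_3)/12000 + (V_2 - 0)/910 + (V_2 - 9)/24000 + (V_2 - V_1)/3300 = 0
  Node 3: (V_3 - V_2)/12000 + (V_3 - V_1)/430 = 0
Collecting terms (coefficients in siemens):
  0.003045·V_1 - 0.000303·V_2 - 0.002326·V_3 = 0.00375
  0.001527·V_2 - 0.000303·V_1 - 0.00008333·V_3 = 0.000375
  0.002409·V_3 - 0.002326·V_1 - 0.00008333·V_2 = 0
Solving these 3 simultaneous equations (Gaussian elimination) gives:
  V_1 = 5.463 V, V_2 = 1.621 V, V_3 = 5.33 V
I_R6 = (V_1 - V_2)/R6 = (5.463 - 1.621)/3300 = 0.001164 A
P_R6 = I_R6² × R6 = (0.001164)² × 3300 = 0.004475 W

Final answer: 0.004475 W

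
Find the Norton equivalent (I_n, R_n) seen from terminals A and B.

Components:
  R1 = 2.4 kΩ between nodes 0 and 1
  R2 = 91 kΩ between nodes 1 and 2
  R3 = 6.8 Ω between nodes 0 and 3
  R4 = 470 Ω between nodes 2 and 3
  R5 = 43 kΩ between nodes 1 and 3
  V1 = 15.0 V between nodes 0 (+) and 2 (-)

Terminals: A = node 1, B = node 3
Find the Thévenin equivalent first; then I_n = V_th/R_th and R_n = R_th.
Step 1 — V_th is the open-circuit voltage V_A - V_B (nothing connected across the terminals).
Nodal analysis, taking node 2 as the 0 V reference.
Source V1 fixes V_0 = 15 V.
KCL at each unknown node (sum of currents leaving = 0; resistances in Ω):
  Node 1: (V_1 - 15)/2400 + (V_1 - 0)/91000 + (V_1 - V_3)/43000 = 0
  Node 3: (V_3 - 15)/6.8 + (V_3 - 0)/470 + (V_3 - V_1)/43000 = 0
Collecting terms (coefficients in siemens):
  0.0004509·V_1 - 0.00002326·V_3 = 0.00625
  0.1492·V_3 - 0.00002326·V_1 = 2.206
Determinant D = (0.0004509)(0.1492) - (-0.00002326)(-0.00002326) = 0.00006728
V_1 = [(0.00625)(0.1492) - (-0.00002326)(2.206)]/D = 14.62 V
V_3 = [(0.0004509)(2.206) - (0.00625)(-0.00002326)]/D = 14.79 V
V_th = V_1 - V_3 = 14.62 - 14.79 = -0.1626 V
Step 2 — R_th: zero the source — replace V1 by a short circuit (node 2 merges into node 0) — and find the resistance seen between A (node 1) and B (node 3).
Reduce the network between node 1 (A) and node 3 (B) by series/parallel combination:
  Rp1 = R1 ‖ R2 (parallel, both between nodes 0 and 1) = 1/(1/2400 + 1/91000) = 2338 Ω
  Rp2 = R3 ‖ R4 (parallel, both between nodes 0 and 3) = 1/(1/6.8 + 1/470) = 6.703 Ω
  Rs1 = Rp1 + Rp2 (series, joined only at node 0) = 2338 + 6.703 = 2345 Ω
  Rp3 = R5 ‖ Rs1 (parallel, both between nodes 1 and 3) = 1/(1/43000 + 1/2345) = 2224 Ω
R_th = 2.224 kΩ
I_n = V_th/R_th = -0.1626/2224 = -0.00007314 A, and R_n = R_th = 2.224 kΩ

Final answer: I_n = -7.314e-05 A, R_n = 2.224 kΩ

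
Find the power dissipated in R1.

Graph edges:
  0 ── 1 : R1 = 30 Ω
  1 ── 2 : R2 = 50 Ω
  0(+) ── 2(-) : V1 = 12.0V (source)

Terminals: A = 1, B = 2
Nodal analysis, taking node 2 as the 0 V reference.
Source V1 fixes V_0 = 12 V.
KCL at each unknown node (sum of currents leaving = 0; resistances in Ω):
  Node 1: (V_1 - 12)/30 + (V_1 - 0)/50 = 0
Collecting terms: 0.05333 × V_1 = 0.4  =>  V_1 = 7.5 V
I_R1 = (V_0 - V_1)/R1 = (12 - 7.5)/30 = 0.15 A
P_R1 = I_R1² × R1 = (0.15)² × 30 = 0.675 W

Final answer: 0.675 W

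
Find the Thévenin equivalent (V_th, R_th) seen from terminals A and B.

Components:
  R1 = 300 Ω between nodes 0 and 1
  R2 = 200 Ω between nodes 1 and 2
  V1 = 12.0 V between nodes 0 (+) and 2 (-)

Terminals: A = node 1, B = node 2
Step 1 — V_th is the open-circuit voltage V_A - V_B (nothing connected across the terminals).
Nodal analysis, taking node 2 as the 0 V reference.
Source V1 fixes V_0 = 12 V.
KCL at each unknown node (sum of currents leaving = 0; resistances in Ω):
  Node 1: (V_1 - 12)/300 + (V_1 - 0)/200 = 0
Collecting terms: 0.008333 × V_1 = 0.04  =>  V_1 = 4.8 V
V_th = V_1 - V_2 = 4.8 - 0 = 4.8 V
Step 2 — R_th: zero the source — replace V1 by a short circuit (node 2 merges into node 0) — and find the resistance seen between A (node 1) and B (node 0).
Reduce the network between node 1 (A) and node 0 (B) by series/parallel combination:
  Rp1 = R1 ‖ R2 (parallel, both between nodes 0 and 1) = 1/(1/300 + 1/200) = 120 Ω
R_th = 120 Ω

Final answer: V_th = 4.8 V, R_th = 120 Ω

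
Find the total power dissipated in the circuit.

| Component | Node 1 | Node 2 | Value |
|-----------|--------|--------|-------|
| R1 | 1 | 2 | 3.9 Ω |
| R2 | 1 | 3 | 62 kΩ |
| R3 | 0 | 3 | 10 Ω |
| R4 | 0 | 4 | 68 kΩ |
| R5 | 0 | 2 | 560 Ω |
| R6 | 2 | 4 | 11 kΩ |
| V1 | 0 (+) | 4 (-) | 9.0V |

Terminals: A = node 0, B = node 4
Nodal analysis, taking node 4 as the 0 V reference.
Source V1 fixes V_0 = 9 V.
KCL at each unknown node (sum of currents leaving = 0; resistances in Ω):
  Node 1: (V_1 - V_2)/3.9 + (V_1 - V_3)/62000 = 0
  Node 2: (V_2 - V_1)/3.9 + (V_2 - 9)/560 + (V_2 - 0)/11000 = 0
  Node 3: (V_3 - V_1)/62000 + (V_3 - 9)/10 = 0
Collecting terms (coefficients in siemens):
  0.2564·V_1 - 0.2564·V_2 - 0.00001613·V_3 = 0
  0.2583·V_2 - 0.2564·V_1 = 0.01607
  0.1·V_3 - 0.00001613·V_1 = 0.9
Solving these 3 simultaneous equations (Gaussian elimination) gives:
  V_1 = 8.568 V, V_2 = 8.568 V, V_3 = 9 V
Power in each resistor, P = (ΔV)²/R:
  P_R1 = (8.568 - 8.568)²/3.9 = 0.0000000001895 W
  P_R2 = (8.568 - 9)²/62000 = 0.000003013 W
  P_R3 = (9 - 9)²/10 = 0.0000000004859 W
  P_R4 = (9 - 0)²/68000 = 0.001191 W
  P_R5 = (9 - 8.568)²/560 = 0.0003337 W
  P_R6 = (8.568 - 0)²/11000 = 0.006673 W
P_total = P_R1 + P_R2 + P_R3 + P_R4 + P_R5 + P_R6 = 0.008201 W

Final answer: 0.008201 W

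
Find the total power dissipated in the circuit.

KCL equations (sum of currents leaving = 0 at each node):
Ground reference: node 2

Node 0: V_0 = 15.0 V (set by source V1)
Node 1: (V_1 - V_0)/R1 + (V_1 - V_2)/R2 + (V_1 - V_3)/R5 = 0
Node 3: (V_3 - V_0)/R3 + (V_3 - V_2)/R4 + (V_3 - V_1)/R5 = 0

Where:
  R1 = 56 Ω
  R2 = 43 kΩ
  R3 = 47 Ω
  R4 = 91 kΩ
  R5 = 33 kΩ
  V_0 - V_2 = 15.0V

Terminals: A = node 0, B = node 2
Nodal analysis, taking node 2 as the 0 V reference.
Source V1 fixes V_0 = 15 V.
KCL at each unknown node (sum of currents leaving = 0; resistances in Ω):
  Node 1: (V_1 - 15)/56 + (V_1 - 0)/43000 + (V_1 - V_3)/33000 = 0
  Node 3: (V_3 - 15)/47 + (V_3 - 0)/91000 + (V_3 - V_1)/33000 = 0
Collecting terms (coefficients in siemens):
  0.01791·V_1 - 0.0000303·V_3 = 0.2679
  0.02132·V_3 - 0.0000303·V_1 = 0.3191
Determinant D = (0.01791)(0.02132) - (-0.0000303)(-0.0000303) = 0.0003818
V_1 = [(0.2679)(0.02132) - (-0.0000303)(0.3191)]/D = 14.98 V
V_3 = [(0.01791)(0.3191) - (0.2679)(-0.0000303)]/D = 14.99 V
Power in each resistor, P = (ΔV)²/R:
  P_R1 = (15 - 14.98)²/56 = 0.000006783 W
  P_R2 = (14.98 - 0)²/43000 = 0.005219 W
  P_R3 = (15 - 14.99)²/47 = 0.000001281 W
  P_R4 = (0 - 14.99)²/91000 = 0.00247 W
  P_R5 = (14.98 - 14.99)²/33000 = 0.000000004169 W
P_total = P_R1 + P_R2 + P_R3 + P_R4 + P_R5 = 0.007697 W

Final answer: 0.007697 W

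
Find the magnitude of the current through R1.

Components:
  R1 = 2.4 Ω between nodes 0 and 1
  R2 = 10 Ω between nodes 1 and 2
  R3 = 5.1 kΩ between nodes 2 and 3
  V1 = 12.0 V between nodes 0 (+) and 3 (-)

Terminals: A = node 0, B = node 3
Nodal analysis, taking node 3 as the 0 V reference.
Source V1 fixes V_0 = 12 V.
KCL at each unknown node (sum of currents leaving = 0; resistances in Ω):
  Node 1: (V_1 - 12)/2.4 + (V_1 - V_2)/10 = 0
  Node 2: (V_2 - V_1)/10 + (V_2 - 0)/5100 = 0
Collecting terms (coefficients in siemens):
  0.5167·V_1 - 0.1·V_2 = 5
  0.1002·V_2 - 0.1·V_1 = 0
Determinant D = (0.5167)(0.1002) - (-0.1)(-0.1) = 0.04177
V_1 = [(5)(0.1002) - (-0.1)(0)]/D = 11.99 V
V_2 = [(0.5167)(0) - (5)(-0.1)]/D = 11.97 V
I_R1 = (V_0 - V_1)/R1 = (12 - 11.99)/2.4 = 0.002347 A
|I_R1| = 0.002347 A

Final answer: |I_R1| = 0.002347 A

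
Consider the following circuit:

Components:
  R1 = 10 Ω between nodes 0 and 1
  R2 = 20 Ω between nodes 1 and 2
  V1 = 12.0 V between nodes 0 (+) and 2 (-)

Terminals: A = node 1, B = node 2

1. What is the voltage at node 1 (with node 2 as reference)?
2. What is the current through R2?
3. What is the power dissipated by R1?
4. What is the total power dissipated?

Nodal analysis, taking node 2 as the 0 V reference.
Source V1 fixes V_0 = 12 V.
KCL at each unknown node (sum of currents leaving = 0; resistances in Ω):
  Node 1: (V_1 - 12)/10 + (V_1 - 0)/20 = 0
Collecting terms: 0.15 × V_1 = 1.2  =>  V_1 = 8 V
Part 1:
  Read off the nodal solution: V_1 = 8 V
Part 2:
  I_R2 = (V_1 - V_2)/R2 = (8 - 0)/20 = 0.4 A
  Magnitude: I_R2 = 0.4 A
Part 3:
  I_R1 = (V_0 - V_1)/R1 = (12 - 8)/10 = 0.4 A
  P_R1 = I_R1² × R1 = (0.4)² × 10 = 1.6 W
Part 4:
  Power in each resistor, P = (ΔV)²/R:
    P_R1 = (12 - 8)²/10 = 1.6 W
    P_R2 = (8 - 0)²/20 = 3.2 W
  P_total = P_R1 + P_R2 = 4.8 W

Final answers:
1. V_1 = 8 V
2. I_R2 = 0.4 A
3. P_R1 = 1.6 W
4. P_total = 4.8 W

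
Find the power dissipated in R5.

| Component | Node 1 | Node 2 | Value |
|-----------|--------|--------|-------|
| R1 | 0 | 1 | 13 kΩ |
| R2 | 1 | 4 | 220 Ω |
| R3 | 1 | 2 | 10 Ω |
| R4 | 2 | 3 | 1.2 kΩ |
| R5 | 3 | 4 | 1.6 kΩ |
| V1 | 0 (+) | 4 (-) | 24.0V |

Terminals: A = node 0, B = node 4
Nodal analysis, taking node 4 as the 0 V reference.
Source V1 fixes V_0 = 24 V.
KCL at each unknown node (sum of currents leaving = 0; resistances in Ω):
  Node 1: (V_1 - 24)/13000 + (V_1 - 0)/220 + (V_1 - V_2)/10 = 0
  Node 2: (V_2 - V_1)/10 + (V_2 - V_3)/1200 = 0
  Node 3: (V_3 - V_2)/1200 + (V_3 - 0)/1600 = 0
Collecting terms (coefficients in siemens):
  0.1046·V_1 - 0.1·V_2 = 0.001846
  0.1008·V_2 - 0.1·V_1 - 0.0008333·V_3 = 0
  0.001458·V_3 - 0.0008333·V_2 = 0
Solving these 3 simultaneous equations (Gaussian elimination) gives:
  V_1 = 0.3708 V, V_2 = 0.3695 V, V_3 = 0.2112 V
I_R5 = (V_3 - V_4)/R5 = (0.2112 - 0)/1600 = 0.000132 A
P_R5 = I_R5² × R5 = (0.000132)² × 1600 = 0.00002787 W

Final answer: 2.787e-05 W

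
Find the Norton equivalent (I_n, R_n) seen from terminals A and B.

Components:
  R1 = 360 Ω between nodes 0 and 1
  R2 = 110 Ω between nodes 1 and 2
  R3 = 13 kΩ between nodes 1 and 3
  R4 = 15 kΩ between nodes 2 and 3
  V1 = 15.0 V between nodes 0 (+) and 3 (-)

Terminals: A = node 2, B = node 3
Find the Thévenin equivalent first; then I_n = V_th/R_th and R_n = R_th.
Step 1 — V_th is the open-circuit voltage V_A - V_B (nothing connected across the terminals).
Nodal analysis, taking node 3 as the 0 V reference.
Source V1 fixes V_0 = 15 V.
KCL at each unknown node (sum of currents leaving = 0; resistances in Ω):
  Node 1: (V_1 - 15)/360 + (V_1 - V_2)/110 + (V_1 - 0)/13000 = 0
  Node 2: (V_2 - V_1)/110 + (V_2 - 0)/15000 = 0
Collecting terms (coefficients in siemens):
  0.01195·V_1 - 0.009091·V_2 = 0.04167
  0.009158·V_2 - 0.009091·V_1 = 0
Determinant D = (0.01195)(0.009158) - (-0.009091)(-0.009091) = 0.00002675
V_1 = [(0.04167)(0.009158) - (-0.009091)(0)]/D = 14.27 V
V_2 = [(0.01195)(0) - (0.04167)(-0.009091)]/D = 14.16 V
V_th = V_2 - V_3 = 14.16 - 0 = 14.16 V
Step 2 — R_th: zero the source — replace V1 by a short circuit (node 3 merges into node 0) — and find the resistance seen between A (node 2) and B (node 0).
Reduce the network between node 2 (A) and node 0 (B) by series/parallel combination:
  Rp1 = R1 ‖ R3 (parallel, both between nodes 0 and 1) = 1/(1/360 + 1/13000) = 350.3 Ω
  Rs1 = R2 + Rp1 (series, joined only at node 1) = 110 + 350.3 = 460.3 Ω
  Rp2 = R4 ‖ Rs1 (parallel, both between nodes 0 and 2) = 1/(1/15000 + 1/460.3) = 446.6 Ω
R_th = 446.6 Ω
I_n = V_th/R_th = 14.16/446.6 = 0.03171 A, and R_n = R_th = 446.6 Ω

Final answer: I_n = 0.03171 A, R_n = 446.6 Ω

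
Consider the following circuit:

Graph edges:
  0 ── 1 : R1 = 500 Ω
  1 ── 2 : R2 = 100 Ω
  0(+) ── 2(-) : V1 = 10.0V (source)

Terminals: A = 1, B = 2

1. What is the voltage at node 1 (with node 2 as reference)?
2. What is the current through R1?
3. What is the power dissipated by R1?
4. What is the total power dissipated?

Nodal analysis, taking node 2 as the 0 V reference.
Source V1 fixes V_0 = 10 V.
KCL at each unknown node (sum of currents leaving = 0; resistances in Ω):
  Node 1: (V_1 - 10)/500 + (V_1 - 0)/100 = 0
Collecting terms: 0.012 × V_1 = 0.02  =>  V_1 = 1.667 V
Part 1:
  Read off the nodal solution: V_1 = 1.667 V
Part 2:
  I_R1 = (V_0 - V_1)/R1 = (10 - 1.667)/500 = 0.01667 A
  Magnitude: I_R1 = 0.01667 A
Part 3:
  I_R1 = (V_0 - V_1)/R1 = (10 - 1.667)/500 = 0.01667 A
  P_R1 = I_R1² × R1 = (0.01667)² × 500 = 0.1389 W
Part 4:
  Power in each resistor, P = (ΔV)²/R:
    P_R1 = (10 - 1.667)²/500 = 0.1389 W
    P_R2 = (1.667 - 0)²/100 = 0.02778 W
  P_total = P_R1 + P_R2 = 0.1667 W

Final answers:
1. V_1 = 1.667 V
2. I_R1 = 0.01667 A
3. P_R1 = 0.1389 W
4. P_total = 0.1667 W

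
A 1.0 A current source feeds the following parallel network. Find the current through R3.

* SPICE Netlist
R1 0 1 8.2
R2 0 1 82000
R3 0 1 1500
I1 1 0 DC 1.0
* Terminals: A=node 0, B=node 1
All resistors sit directly between nodes 0 and 1, so they are in parallel and share one voltage V; the full source current 1 A splits among them.
1/R_par = 1/8.2 + 1/82000 + 1/1500 = 0.1226 S  =>  R_par = 8.155 Ω
V = I × R_par = 1 × 8.155 = 8.155 V
I_R3 = V/R3 = 8.155/1500 = 0.005436 A

Final answer: 0.005436 A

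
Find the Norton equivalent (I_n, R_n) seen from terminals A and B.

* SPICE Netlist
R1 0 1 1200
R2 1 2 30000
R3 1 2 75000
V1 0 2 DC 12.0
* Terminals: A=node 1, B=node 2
Find the Thévenin equivalent first; then I_n = V_th/R_th and R_n = R_th.
Step 1 — V_th is the open-circuit voltage V_A - V_B (nothing connected across the terminals).
Nodal analysis, taking node 2 as the 0 V reference.
Source V1 fixes V_0 = 12 V.
KCL at each unknown node (sum of currents leaving = 0; resistances in Ω):
  Node 1: (V_1 - 12)/1200 + (V_1 - 0)/30000 + (V_1 - 0)/75000 = 0
Collecting terms: 0.00088 × V_1 = 0.01  =>  V_1 = 11.36 V
V_th = V_1 - V_2 = 11.36 - 0 = 11.36 V
Step 2 — R_th: zero the source — replace V1 by a short circuit (node 2 merges into node 0) — and find the resistance seen between A (node 1) and B (node 0).
Reduce the network between node 1 (A) and node 0 (B) by series/parallel combination:
  Rp1 = R1 ‖ R2 ‖ R3 (parallel, all between nodes 0 and 1) = 1/(1/1200 + 1/30000 + 1/75000) = 1136 Ω
R_th = 1.136 kΩ
I_n = V_th/R_th = 11.36/1136 = 0.01 A, and R_n = R_th = 1.136 kΩ

Final answer: I_n = 0.01 A, R_n = 1.136 kΩ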